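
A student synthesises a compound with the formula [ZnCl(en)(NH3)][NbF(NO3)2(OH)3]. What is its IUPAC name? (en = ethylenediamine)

Zinc is always +2 in its complexes; the cation's ligand charges sum to -1, so the complex cation is 1+.
A 1:1 salt means the anion carries the equal and opposite charge, 1−.
Anion: ligand charges sum to -6; for the ion to be 1−, Nb = +5.

amminechloro(ethylenediamine)zinc(II) fluorotrihydroxodinitratoniobate(V)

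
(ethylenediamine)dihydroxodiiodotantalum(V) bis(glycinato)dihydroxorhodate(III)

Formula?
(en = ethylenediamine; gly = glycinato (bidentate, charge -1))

Cation [Ta…]: ligand charges -4, Ta(V) ⇒ ion charge 1+.
Anion [Rh…]: ligand charges -4, Rh(III) ⇒ ion charge 1−.

[Ta(en)I2(OH)2][Rh(gly)2(OH)2]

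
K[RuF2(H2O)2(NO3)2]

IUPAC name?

potassium diaquadifluorodinitratoruthenate(III)

The 1 potassium counter-ion carries a total charge of +1, so each complex ion is 1−.
Ligand charges: 2×fluoro (-1 each), 2×nitrato (-1 each), 2×aqua (neutral); total -4. So Ru + (-4) = 1−, giving Ru = +3.
Ligands are named alphabetically: aqua before fluoro before nitrato.
The complex ion is anionic, so ruthenium takes the -ate form ruthenate(III).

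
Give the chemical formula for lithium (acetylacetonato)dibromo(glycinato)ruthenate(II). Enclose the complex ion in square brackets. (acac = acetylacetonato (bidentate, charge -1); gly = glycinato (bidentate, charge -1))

Li2[Ru(acac)Br2(gly)]

Ligands: 2 bromo (Br, -1), 1 acetylacetonato (acac, -1), 1 glycinato (gly, -1). Ligand charge sum = -4.
With Ru in oxidation state +2, the complex ion is [Ru...]^2−.
Charge balance with lithium (+1) requires 1 complex ion per 2 lithium.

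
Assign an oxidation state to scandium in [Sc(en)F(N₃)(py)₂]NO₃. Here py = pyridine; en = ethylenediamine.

1 nitrate outside the brackets (-1 each) → the complex ion is 1+.
Ligand charges: 1×N3 = -1; 1×F = -1; 2×py neutral; 1×en neutral; sum -2.
Sc + (-2) = 1+ ⇒ Sc is +3.

+3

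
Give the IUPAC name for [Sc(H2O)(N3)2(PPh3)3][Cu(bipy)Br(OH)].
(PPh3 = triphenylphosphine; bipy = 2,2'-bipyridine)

aquadiazidotris(triphenylphosphine)scandium(III) (2,2'-bipyridine)bromohydroxocuprate(I)

Scandium is always +3 in its complexes; the cation's ligand charges sum to -2, so the complex cation is 1+.
A 1:1 salt means the anion carries the equal and opposite charge, 1−.
Anion: ligand charges sum to -2; for the ion to be 1−, Cu = +1.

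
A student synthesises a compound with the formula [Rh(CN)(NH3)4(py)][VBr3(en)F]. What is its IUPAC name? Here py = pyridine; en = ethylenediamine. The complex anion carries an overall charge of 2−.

tetraamminecyano(pyridine)rhodium(III) tribromo(ethylenediamine)fluorovanadate(II)

The complex anion is given as 2−; its ligand charges sum to -4, so V = +2.
A 1:1 salt means the cation carries the equal and opposite charge, 2+.
Cation: ligand charges sum to -1; for the ion to be 2+, Rh = +3.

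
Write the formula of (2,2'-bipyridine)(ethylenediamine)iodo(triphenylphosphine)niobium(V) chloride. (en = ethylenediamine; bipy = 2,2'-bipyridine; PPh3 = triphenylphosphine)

[Nb(bipy)(en)I(PPh3)]Cl4

Ligands: 1 ethylenediamine (en, neutral), 1 iodo (I, -1), 1 2,2'-bipyridine (bipy, neutral), 1 triphenylphosphine (PPh3, neutral). Ligand charge sum = -1.
Charge balance with chloride (-1) requires 1 complex ion per 4 chloride.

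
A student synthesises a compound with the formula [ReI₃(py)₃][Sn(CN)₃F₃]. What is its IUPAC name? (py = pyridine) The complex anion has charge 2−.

triiodotris(pyridine)rhenium(V) tricyanotrifluorostannate(IV)

Both ions are complex: the cation is named first with the plain metal name, the anion second with the -ate form; each ion's ligands are alphabetised independently.
The complex anion is given as 2−; its ligand charges sum to -6, so Sn = +4.
A 1:1 salt means the cation carries the equal and opposite charge, 2+.
Cation: ligand charges sum to -3; for the ion to be 2+, Re = +5.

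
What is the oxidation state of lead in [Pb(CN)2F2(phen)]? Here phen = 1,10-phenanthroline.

No counter-ion: the bracketed complex is neutral.
Ligand charges: 1×phen neutral; 2×CN = -2; 2×F = -2; sum -4.
Pb + (-4) = 0 ⇒ Pb is +4.

+4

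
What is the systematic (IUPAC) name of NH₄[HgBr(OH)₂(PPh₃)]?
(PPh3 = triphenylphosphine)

ammonium bromodihydroxo(triphenylphosphine)mercurate(II)

The 1 ammonium counter-ion carries a total charge of +1, so each complex ion is 1−.
Ligand charges: 2×hydroxo (-1 each), 1×bromo (-1 each), 1×triphenylphosphine (neutral); total -3. So Hg + (-3) = 1−, giving Hg = +2.
Ligands are named alphabetically: bromo before hydroxo before triphenylphosphine.
The complex ion is anionic, so mercury takes the -ate form mercurate(II).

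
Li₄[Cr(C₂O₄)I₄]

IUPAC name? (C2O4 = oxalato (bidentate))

lithium tetraiodooxalatochromate(II)

The 4 lithium counter-ions carry a total charge of +4, so each complex ion is 4−.
Ligand charges: 4×iodo (-1 each), 1×oxalato (-2 each); total -6. So Cr + (-6) = 4−, giving Cr = +2.
The complex ion is anionic, so chromium takes the -ate form chromate(II).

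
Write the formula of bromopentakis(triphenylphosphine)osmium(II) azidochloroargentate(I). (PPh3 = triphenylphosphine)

Cation [Os…]: ligand charges -1, Os(II) ⇒ ion charge 1+.
Anion [Ag…]: ligand charges -2, Ag(I) ⇒ ion charge 1−.

[OsBr(PPh3)5][AgCl(N3)]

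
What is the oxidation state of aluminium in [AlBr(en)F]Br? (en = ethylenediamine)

+3

1 bromide outside the brackets (-1 each) → the complex ion is 1+.
Ligand charges: 1×F = -1; 1×en neutral; 1×Br = -1; sum -2.
Al + (-2) = 1+ ⇒ Al is +3.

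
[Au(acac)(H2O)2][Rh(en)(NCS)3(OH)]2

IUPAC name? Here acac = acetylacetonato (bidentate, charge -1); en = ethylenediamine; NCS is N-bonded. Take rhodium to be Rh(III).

Rh is given as +3; the anion's ligand charges sum to -4, so the complex anion is 1−.
With 2 anions per cation, the cation must be 2×1 = 2+.
Cation: ligand charges sum to -1; for the ion to be 2+, Au = +3.

(acetylacetonato)diaquagold(III) (ethylenediamine)hydroxotriisothiocyanatorhodate(III)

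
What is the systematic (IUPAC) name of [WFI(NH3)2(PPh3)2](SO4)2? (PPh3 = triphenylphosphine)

diamminefluoroiodobis(triphenylphosphine)tungsten(VI) sulfate

The 2 sulfate counter-ions carry a total charge of -4, so each complex ion is 4+.
Ligand charges: 2×ammine (neutral), 2×triphenylphosphine (neutral), 1×fluoro (-1 each), 1×iodo (-1 each); total -2. So W + (-2) = 4+, giving W = +6.
Ligands are named alphabetically: ammine before fluoro before iodo before triphenylphosphine.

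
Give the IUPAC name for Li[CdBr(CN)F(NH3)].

lithium amminebromocyanofluorocadmate(II)

The 1 lithium counter-ion carries a total charge of +1, so each complex ion is 1−.
Ligand charges: 1×cyano (-1 each), 1×bromo (-1 each), 1×fluoro (-1 each), 1×ammine (neutral); total -3. So Cd + (-3) = 1−, giving Cd = +2.
Ligands are named alphabetically: ammine before bromo before cyano before fluoro.
The complex ion is anionic, so cadmium takes the -ate form cadmate(II).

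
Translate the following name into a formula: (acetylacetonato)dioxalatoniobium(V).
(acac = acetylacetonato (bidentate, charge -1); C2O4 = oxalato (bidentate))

[Nb(acac)(C2O4)2]

Ligands: 1 acetylacetonato (acac, -1), 2 oxalato (C2O4, -2). Ligand charge sum = -5.
With Nb in oxidation state +5, the complex ion is [Nb...].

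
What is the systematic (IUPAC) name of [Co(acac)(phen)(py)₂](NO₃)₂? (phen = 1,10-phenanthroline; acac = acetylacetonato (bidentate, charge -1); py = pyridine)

The 2 nitrate counter-ions carry a total charge of -2, so each complex ion is 2+.
Ligand charges: 1×1,10-phenanthroline (neutral), 1×acetylacetonato (-1 each), 2×pyridine (neutral); total -1. So Co + (-1) = 2+, giving Co = +3.
Ligands are named alphabetically: acetylacetonato before phenanthroline before pyridine.

(acetylacetonato)(1,10-phenanthroline)bis(pyridine)cobalt(III) nitrate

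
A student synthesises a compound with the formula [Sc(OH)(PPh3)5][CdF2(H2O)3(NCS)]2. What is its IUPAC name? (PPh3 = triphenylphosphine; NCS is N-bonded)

Both ions are complex: the cation is named first with the plain metal name, the anion second with the -ate form; each ion's ligands are alphabetised independently.
Cadmium is always +2 in its complexes; the anion's ligand charges sum to -3, so the complex anion is 1−.
With 2 anions per cation, the cation must be 2×1 = 2+.
Cation: ligand charges sum to -1; for the ion to be 2+, Sc = +3.

hydroxopentakis(triphenylphosphine)scandium(III) triaquadifluoroisothiocyanatocadmate(II)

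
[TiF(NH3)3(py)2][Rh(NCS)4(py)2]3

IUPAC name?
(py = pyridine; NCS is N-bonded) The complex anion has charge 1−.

triamminefluorobis(pyridine)titanium(IV) tetraisothiocyanatobis(pyridine)rhodate(III)

The complex anion is given as 1−; its ligand charges sum to -4, so Rh = +3.
With 3 anions per cation, the cation must be 3×1 = 3+.
Cation: ligand charges sum to -1; for the ion to be 3+, Ti = +4.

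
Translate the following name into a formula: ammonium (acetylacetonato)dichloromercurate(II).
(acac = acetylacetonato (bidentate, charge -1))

Ligands: 1 acetylacetonato (acac, -1), 2 chloro (Cl, -1). Ligand charge sum = -3.
With Hg in oxidation state +2, the complex ion is [Hg...]^1−.
Charge balance with ammonium (+1) requires 1 complex ion per 1 ammonium.

NH4[Hg(acac)Cl2]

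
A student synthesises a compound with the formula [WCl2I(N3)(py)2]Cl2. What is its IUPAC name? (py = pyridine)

The 2 chloride counter-ions carry a total charge of -2, so each complex ion is 2+.
Ligand charges: 2×pyridine (neutral), 1×azido (-1 each), 1×iodo (-1 each), 2×chloro (-1 each); total -4. So W + (-4) = 2+, giving W = +6.
Ligands are named alphabetically: azido before chloro before iodo before pyridine.

azidodichloroiodobis(pyridine)tungsten(VI) chloride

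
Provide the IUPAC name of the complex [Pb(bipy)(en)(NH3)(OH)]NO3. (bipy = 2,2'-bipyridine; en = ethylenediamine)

ammine(2,2'-bipyridine)(ethylenediamine)hydroxolead(II) nitrate

The 1 nitrate counter-ion carries a total charge of -1, so each complex ion is 1+.
Ligand charges: 1×hydroxo (-1 each), 1×2,2'-bipyridine (neutral), 1×ammine (neutral), 1×ethylenediamine (neutral); total -1. So Pb + (-1) = 1+, giving Pb = +2.
Ligands are named alphabetically: ammine before bipyridine before ethylenediamine before hydroxo.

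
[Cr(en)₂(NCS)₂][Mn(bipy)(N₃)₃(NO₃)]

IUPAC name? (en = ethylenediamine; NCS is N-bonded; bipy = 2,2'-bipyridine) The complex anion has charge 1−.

bis(ethylenediamine)diisothiocyanatochromium(III) triazido(2,2'-bipyridine)nitratomanganate(III)

Both ions are complex: the cation is named first with the plain metal name, the anion second with the -ate form; each ion's ligands are alphabetised independently.
The complex anion is given as 1−; its ligand charges sum to -4, so Mn = +3.
A 1:1 salt means the cation carries the equal and opposite charge, 1+.
Cation: ligand charges sum to -2; for the ion to be 1+, Cr = +3.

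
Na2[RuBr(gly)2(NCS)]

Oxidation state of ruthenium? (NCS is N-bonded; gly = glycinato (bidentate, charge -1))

+2

2 sodium outside the brackets (+1 each) → the complex ion is 2−.
Ligand charges: 1×NCS = -1; 1×Br = -1; 2×gly = -2; sum -4.
Ru + (-4) = 2− ⇒ Ru is +2.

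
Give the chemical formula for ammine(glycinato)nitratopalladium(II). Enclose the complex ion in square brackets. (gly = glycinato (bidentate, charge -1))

[Pd(gly)(NH3)(NO3)]

Ligands: 1 ammine (NH3, neutral), 1 glycinato (gly, -1), 1 nitrato (NO3, -1). Ligand charge sum = -2.
With Pd in oxidation state +2, the complex ion is [Pd...].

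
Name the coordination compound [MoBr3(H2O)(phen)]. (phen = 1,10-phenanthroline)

aquatribromo(1,10-phenanthroline)molybdenum(III)

There is no counter-ion, so the complex is neutral overall.
Ligand charges: 3×bromo (-1 each), 1×aqua (neutral), 1×1,10-phenanthroline (neutral); total -3. So Mo + (-3) = 0, giving Mo = +3.
Ligands are named alphabetically: aqua before bromo before phenanthroline.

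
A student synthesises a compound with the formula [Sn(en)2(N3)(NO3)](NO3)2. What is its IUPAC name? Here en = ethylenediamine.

azidobis(ethylenediamine)nitratotin(IV) nitrate

The 2 nitrate counter-ions carry a total charge of -2, so each complex ion is 2+.
Ligand charges: 2×ethylenediamine (neutral), 1×nitrato (-1 each), 1×azido (-1 each); total -2. So Sn + (-2) = 2+, giving Sn = +4.
Ligands are named alphabetically: azido before ethylenediamine before nitrato.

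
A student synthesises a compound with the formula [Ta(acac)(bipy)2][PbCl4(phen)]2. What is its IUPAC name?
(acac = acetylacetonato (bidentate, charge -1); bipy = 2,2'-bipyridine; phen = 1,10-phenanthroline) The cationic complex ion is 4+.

(acetylacetonato)bis(2,2'-bipyridine)tantalum(V) tetrachloro(1,10-phenanthroline)plumbate(II)

The complex cation is given as 4+; its ligand charges sum to -1, so Ta = +5.
With 2 anions per cation, each anion must be 4/2 = 2−.
Anion: ligand charges sum to -4; for the ion to be 2−, Pb = +2.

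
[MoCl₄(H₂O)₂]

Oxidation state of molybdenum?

No counter-ion: the bracketed complex is neutral.
Ligand charges: 4×Cl = -4; 2×H2O neutral; sum -4.
Mo + (-4) = 0 ⇒ Mo is +4.

+4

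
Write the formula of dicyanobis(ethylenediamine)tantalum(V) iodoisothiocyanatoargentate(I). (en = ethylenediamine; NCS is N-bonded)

[Ta(CN)2(en)2][AgI(NCS)]3

Cation [Ta…]: ligand charges -2, Ta(V) ⇒ ion charge 3+.
Anion [Ag…]: ligand charges -2, Ag(I) ⇒ ion charge 1−.
One 3+ cation requires 3 of the 1− anion.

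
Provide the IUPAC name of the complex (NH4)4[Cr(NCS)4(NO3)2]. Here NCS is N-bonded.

ammonium tetraisothiocyanatodinitratochromate(II)

The 4 ammonium counter-ions carry a total charge of +4, so each complex ion is 4−.
Ligand charges: 4×isothiocyanato (-1 each), 2×nitrato (-1 each); total -6. So Cr + (-6) = 4−, giving Cr = +2.
Ligands are named alphabetically: isothiocyanato before nitrato.
The complex ion is anionic, so chromium takes the -ate form chromate(II).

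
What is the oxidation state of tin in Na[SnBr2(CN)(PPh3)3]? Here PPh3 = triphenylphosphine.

+2

1 sodium outside the brackets (+1 each) → the complex ion is 1−.
Ligand charges: 2×Br = -2; 3×PPh3 neutral; 1×CN = -1; sum -3.
Sn + (-3) = 1− ⇒ Sn is +2.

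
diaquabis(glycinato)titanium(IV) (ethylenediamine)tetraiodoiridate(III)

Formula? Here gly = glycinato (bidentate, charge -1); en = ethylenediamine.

Cation [Ti…]: ligand charges -2, Ti(IV) ⇒ ion charge 2+.
Anion [Ir…]: ligand charges -4, Ir(III) ⇒ ion charge 1−.
One 2+ cation requires 2 of the 1− anion.

[Ti(gly)2(H2O)2][Ir(en)I4]2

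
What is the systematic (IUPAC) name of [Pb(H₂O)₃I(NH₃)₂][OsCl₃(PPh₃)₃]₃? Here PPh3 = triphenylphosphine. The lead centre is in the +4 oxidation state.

diamminetriaquaiodolead(IV) trichlorotris(triphenylphosphine)osmate(II)

Pb is given as +4; the cation's ligand charges sum to -1, so the complex cation is 3+.
With 3 anions per cation, each anion must be 3/3 = 1−.
Anion: ligand charges sum to -3; for the ion to be 1−, Os = +2.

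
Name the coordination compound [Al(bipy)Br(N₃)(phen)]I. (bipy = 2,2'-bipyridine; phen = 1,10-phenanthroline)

azido(2,2'-bipyridine)bromo(1,10-phenanthroline)aluminium(III) iodide

The 1 iodide counter-ion carries a total charge of -1, so each complex ion is 1+.
Ligand charges: 1×2,2'-bipyridine (neutral), 1×azido (-1 each), 1×bromo (-1 each), 1×1,10-phenanthroline (neutral); total -2. So Al + (-2) = 1+, giving Al = +3.
Ligands are named alphabetically: azido before bipyridine before bromo before phenanthroline.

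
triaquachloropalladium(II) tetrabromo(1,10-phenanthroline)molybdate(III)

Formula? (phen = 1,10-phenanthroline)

[PdCl(H2O)3][MoBr4(phen)]

Cation [Pd…]: ligand charges -1, Pd(II) ⇒ ion charge 1+.
Anion [Mo…]: ligand charges -4, Mo(III) ⇒ ion charge 1−.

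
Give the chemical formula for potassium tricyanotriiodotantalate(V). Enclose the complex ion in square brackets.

K[Ta(CN)3I3]

Ligands: 3 iodo (I, -1), 3 cyano (CN, -1). Ligand charge sum = -6.
With Ta in oxidation state +5, the complex ion is [Ta...]^1−.
Charge balance with potassium (+1) requires 1 complex ion per 1 potassium.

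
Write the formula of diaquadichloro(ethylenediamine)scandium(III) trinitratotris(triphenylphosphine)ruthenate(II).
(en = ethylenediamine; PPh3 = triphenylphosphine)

Cation [Sc…]: ligand charges -2, Sc(III) ⇒ ion charge 1+.
Anion [Ru…]: ligand charges -3, Ru(II) ⇒ ion charge 1−.

[ScCl2(en)(H2O)2][Ru(NO3)3(PPh3)3]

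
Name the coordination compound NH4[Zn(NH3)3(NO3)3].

ammonium triamminetrinitratozincate(II)

The 1 ammonium counter-ion carries a total charge of +1, so each complex ion is 1−.
Ligand charges: 3×nitrato (-1 each), 3×ammine (neutral); total -3. So Zn + (-3) = 1−, giving Zn = +2.
The complex ion is anionic, so zinc takes the -ate form zincate(II).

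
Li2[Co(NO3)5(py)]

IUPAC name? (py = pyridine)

lithium pentanitrato(pyridine)cobaltate(III)

The 2 lithium counter-ions carry a total charge of +2, so each complex ion is 2−.
Ligand charges: 5×nitrato (-1 each), 1×pyridine (neutral); total -5. So Co + (-5) = 2−, giving Co = +3.
The complex ion is anionic, so cobalt takes the -ate form cobaltate(III).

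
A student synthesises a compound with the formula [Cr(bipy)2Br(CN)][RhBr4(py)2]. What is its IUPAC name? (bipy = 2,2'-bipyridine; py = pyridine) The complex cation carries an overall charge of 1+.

bis(2,2'-bipyridine)bromocyanochromium(III) tetrabromobis(pyridine)rhodate(III)

The complex cation is given as 1+; its ligand charges sum to -2, so Cr = +3.
A 1:1 salt means the anion carries the equal and opposite charge, 1−.
Anion: ligand charges sum to -4; for the ion to be 1−, Rh = +3.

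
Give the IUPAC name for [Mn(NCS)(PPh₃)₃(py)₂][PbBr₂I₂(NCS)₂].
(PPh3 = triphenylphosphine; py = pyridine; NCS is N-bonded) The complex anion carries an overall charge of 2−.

The complex anion is given as 2−; its ligand charges sum to -6, so Pb = +4.
A 1:1 salt means the cation carries the equal and opposite charge, 2+.
Cation: ligand charges sum to -1; for the ion to be 2+, Mn = +3.

isothiocyanatobis(pyridine)tris(triphenylphosphine)manganese(III) dibromodiiododiisothiocyanatoplumbate(IV)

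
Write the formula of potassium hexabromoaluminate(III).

Ligands: 6 bromo (Br, -1). Ligand charge sum = -6.
With Al in oxidation state +3, the complex ion is [Al...]^3−.
Charge balance with potassium (+1) requires 1 complex ion per 3 potassium.

K3[AlBr6]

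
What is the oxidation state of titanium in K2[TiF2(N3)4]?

2 potassium outside the brackets (+1 each) → the complex ion is 2−.
Ligand charges: 2×F = -2; 4×N3 = -4; sum -6.
Ti + (-6) = 2− ⇒ Ti is +4.

+4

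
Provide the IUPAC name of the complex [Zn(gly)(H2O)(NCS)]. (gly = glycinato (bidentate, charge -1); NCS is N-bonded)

There is no counter-ion, so the complex is neutral overall.
Ligand charges: 1×aqua (neutral), 1×glycinato (-1 each), 1×isothiocyanato (-1 each); total -2. So Zn + (-2) = 0, giving Zn = +2.
Ligands are named alphabetically: aqua before glycinato before isothiocyanato.

aqua(glycinato)isothiocyanatozinc(II)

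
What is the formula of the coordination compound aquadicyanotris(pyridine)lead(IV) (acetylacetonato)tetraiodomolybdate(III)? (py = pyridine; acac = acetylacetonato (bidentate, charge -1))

Cation [Pb…]: ligand charges -2, Pb(IV) ⇒ ion charge 2+.
Anion [Mo…]: ligand charges -5, Mo(III) ⇒ ion charge 2−.
One 2+ cation balances one 2− anion.

[Pb(CN)2(H2O)(py)3][Mo(acac)I4]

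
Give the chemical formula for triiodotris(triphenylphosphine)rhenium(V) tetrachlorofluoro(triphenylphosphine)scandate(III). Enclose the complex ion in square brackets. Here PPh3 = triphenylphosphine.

Cation [Re…]: ligand charges -3, Re(V) ⇒ ion charge 2+.
Anion [Sc…]: ligand charges -5, Sc(III) ⇒ ion charge 2−.

[ReI3(PPh3)3][ScCl4F(PPh3)]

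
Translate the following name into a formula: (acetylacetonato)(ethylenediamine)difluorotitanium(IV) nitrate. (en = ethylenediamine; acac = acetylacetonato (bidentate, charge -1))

[Ti(acac)(en)F2]NO3

Ligands: 1 ethylenediamine (en, neutral), 1 acetylacetonato (acac, -1), 2 fluoro (F, -1). Ligand charge sum = -3.
Charge balance with nitrate (-1) requires 1 complex ion per 1 nitrate.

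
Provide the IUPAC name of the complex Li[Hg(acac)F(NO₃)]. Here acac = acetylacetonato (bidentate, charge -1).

lithium (acetylacetonato)fluoronitratomercurate(II)

The 1 lithium counter-ion carries a total charge of +1, so each complex ion is 1−.
Ligand charges: 1×acetylacetonato (-1 each), 1×fluoro (-1 each), 1×nitrato (-1 each); total -3. So Hg + (-3) = 1−, giving Hg = +2.
The complex ion is anionic, so mercury takes the -ate form mercurate(II).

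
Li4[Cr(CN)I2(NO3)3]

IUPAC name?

The 4 lithium counter-ions carry a total charge of +4, so each complex ion is 4−.
Ligand charges: 3×nitrato (-1 each), 2×iodo (-1 each), 1×cyano (-1 each); total -6. So Cr + (-6) = 4−, giving Cr = +2.
Ligands are named alphabetically: cyano before iodo before nitrato.
The complex ion is anionic, so chromium takes the -ate form chromate(II).

lithium cyanodiiodotrinitratochromate(II)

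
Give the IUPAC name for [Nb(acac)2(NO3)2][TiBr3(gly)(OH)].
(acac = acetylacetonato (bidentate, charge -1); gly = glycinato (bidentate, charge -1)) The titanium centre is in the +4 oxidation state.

Both ions are complex: the cation is named first with the plain metal name, the anion second with the -ate form; each ion's ligands are alphabetised independently.
Ti is given as +4; the anion's ligand charges sum to -5, so the complex anion is 1−.
A 1:1 salt means the cation carries the equal and opposite charge, 1+.
Cation: ligand charges sum to -4; for the ion to be 1+, Nb = +5.

bis(acetylacetonato)dinitratoniobium(V) tribromo(glycinato)hydroxotitanate(IV)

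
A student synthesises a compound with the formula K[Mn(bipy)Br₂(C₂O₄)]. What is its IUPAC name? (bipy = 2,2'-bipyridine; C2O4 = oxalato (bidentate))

potassium (2,2'-bipyridine)dibromooxalatomanganate(III)

The 1 potassium counter-ion carries a total charge of +1, so each complex ion is 1−.
Ligand charges: 2×bromo (-1 each), 1×2,2'-bipyridine (neutral), 1×oxalato (-2 each); total -4. So Mn + (-4) = 1−, giving Mn = +3.
Ligands are named alphabetically: bipyridine before bromo before oxalato.
The complex ion is anionic, so manganese takes the -ate form manganate(III).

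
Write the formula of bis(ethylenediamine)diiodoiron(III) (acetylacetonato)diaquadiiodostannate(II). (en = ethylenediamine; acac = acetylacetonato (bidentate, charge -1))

Cation [Fe…]: ligand charges -2, Fe(III) ⇒ ion charge 1+.
Anion [Sn…]: ligand charges -3, Sn(II) ⇒ ion charge 1−.
One 1+ cation balances one 1− anion.

[Fe(en)2I2][Sn(acac)(H2O)2I2]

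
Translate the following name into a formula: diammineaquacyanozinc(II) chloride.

Ligands: 1 cyano (CN, -1), 1 aqua (H2O, neutral), 2 ammine (NH3, neutral). Ligand charge sum = -1.
With Zn in oxidation state +2, the complex ion is [Zn...]^1+.
Charge balance with chloride (-1) requires 1 complex ion per 1 chloride.

[Zn(CN)(H2O)(NH3)2]Cl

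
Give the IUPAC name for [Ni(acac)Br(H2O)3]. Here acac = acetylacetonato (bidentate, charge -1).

There is no counter-ion, so the complex is neutral overall.
Ligand charges: 1×bromo (-1 each), 3×aqua (neutral), 1×acetylacetonato (-1 each); total -2. So Ni + (-2) = 0, giving Ni = +2.
Ligands are named alphabetically: acetylacetonato before aqua before bromo.

(acetylacetonato)triaquabromonickel(II)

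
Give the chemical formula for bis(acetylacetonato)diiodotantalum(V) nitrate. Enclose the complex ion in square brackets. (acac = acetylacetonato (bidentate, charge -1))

[Ta(acac)2I2]NO3

Ligands: 2 iodo (I, -1), 2 acetylacetonato (acac, -1). Ligand charge sum = -4.
With Ta in oxidation state +5, the complex ion is [Ta...]^1+.
Charge balance with nitrate (-1) requires 1 complex ion per 1 nitrate.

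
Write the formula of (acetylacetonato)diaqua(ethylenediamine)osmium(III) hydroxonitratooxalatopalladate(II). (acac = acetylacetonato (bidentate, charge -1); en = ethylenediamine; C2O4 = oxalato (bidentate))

Cation [Os…]: ligand charges -1, Os(III) ⇒ ion charge 2+.
Anion [Pd…]: ligand charges -4, Pd(II) ⇒ ion charge 2−.

[Os(acac)(en)(H2O)2][Pd(C2O4)(NO3)(OH)]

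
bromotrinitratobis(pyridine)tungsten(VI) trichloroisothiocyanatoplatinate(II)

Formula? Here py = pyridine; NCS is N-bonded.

[WBr(NO3)3(py)2][PtCl3(NCS)]

Cation [W…]: ligand charges -4, W(VI) ⇒ ion charge 2+.
Anion [Pt…]: ligand charges -4, Pt(II) ⇒ ion charge 2−.
One 2+ cation balances one 2− anion.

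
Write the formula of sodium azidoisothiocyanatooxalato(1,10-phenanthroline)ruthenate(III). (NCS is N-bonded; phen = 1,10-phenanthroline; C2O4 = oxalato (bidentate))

Na[Ru(C2O4)(N3)(NCS)(phen)]

Ligands: 1 azido (N3, -1), 1 isothiocyanato (NCS, -1), 1 1,10-phenanthroline (phen, neutral), 1 oxalato (C2O4, -2). Ligand charge sum = -4.
With Ru in oxidation state +3, the complex ion is [Ru...]^1−.
Charge balance with sodium (+1) requires 1 complex ion per 1 sodium.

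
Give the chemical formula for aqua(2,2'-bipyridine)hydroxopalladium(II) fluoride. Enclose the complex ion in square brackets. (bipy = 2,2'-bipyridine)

[Pd(bipy)(H2O)(OH)]F

Ligands: 1 2,2'-bipyridine (bipy, neutral), 1 hydroxo (OH, -1), 1 aqua (H2O, neutral). Ligand charge sum = -1.
With Pd in oxidation state +2, the complex ion is [Pd...]^1+.
Charge balance with fluoride (-1) requires 1 complex ion per 1 fluoride.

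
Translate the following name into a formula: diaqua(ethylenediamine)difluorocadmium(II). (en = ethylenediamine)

Ligands: 2 aqua (H2O, neutral), 2 fluoro (F, -1), 1 ethylenediamine (en, neutral). Ligand charge sum = -2.
With Cd in oxidation state +2, the complex ion is [Cd...].

[Cd(en)F2(H2O)2]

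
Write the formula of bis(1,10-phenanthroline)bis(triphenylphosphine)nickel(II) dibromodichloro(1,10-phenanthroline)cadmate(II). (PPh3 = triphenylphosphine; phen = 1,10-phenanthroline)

Cation [Ni…]: ligand charges 0, Ni(II) ⇒ ion charge 2+.
Anion [Cd…]: ligand charges -4, Cd(II) ⇒ ion charge 2−.
One 2+ cation balances one 2− anion.

[Ni(phen)2(PPh3)2][CdBr2Cl2(phen)]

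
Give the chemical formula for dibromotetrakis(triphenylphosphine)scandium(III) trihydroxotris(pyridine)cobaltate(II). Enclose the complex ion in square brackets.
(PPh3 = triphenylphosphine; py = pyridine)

[ScBr2(PPh3)4][Co(OH)3(py)3]

Cation [Sc…]: ligand charges -2, Sc(III) ⇒ ion charge 1+.
Anion [Co…]: ligand charges -3, Co(II) ⇒ ion charge 1−.
One 1+ cation balances one 1− anion.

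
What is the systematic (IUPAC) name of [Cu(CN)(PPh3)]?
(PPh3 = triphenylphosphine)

cyano(triphenylphosphine)copper(I)

There is no counter-ion, so the complex is neutral overall.
Ligand charges: 1×cyano (-1 each), 1×triphenylphosphine (neutral); total -1. So Cu + (-1) = 0, giving Cu = +1.
Ligands are named alphabetically: cyano before triphenylphosphine.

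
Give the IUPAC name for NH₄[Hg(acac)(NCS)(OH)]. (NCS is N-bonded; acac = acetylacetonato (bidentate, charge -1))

ammonium (acetylacetonato)hydroxoisothiocyanatomercurate(II)

The 1 ammonium counter-ion carries a total charge of +1, so each complex ion is 1−.
Ligand charges: 1×isothiocyanato (-1 each), 1×hydroxo (-1 each), 1×acetylacetonato (-1 each); total -3. So Hg + (-3) = 1−, giving Hg = +2.
The complex ion is anionic, so mercury takes the -ate form mercurate(II).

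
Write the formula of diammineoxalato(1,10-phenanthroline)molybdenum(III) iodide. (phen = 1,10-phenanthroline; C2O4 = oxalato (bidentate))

Ligands: 1 1,10-phenanthroline (phen, neutral), 1 oxalato (C2O4, -2), 2 ammine (NH3, neutral). Ligand charge sum = -2.
Charge balance with iodide (-1) requires 1 complex ion per 1 iodide.

[Mo(C2O4)(NH3)2(phen)]I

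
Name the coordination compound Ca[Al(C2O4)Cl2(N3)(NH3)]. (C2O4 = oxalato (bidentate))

calcium ammineazidodichlorooxalatoaluminate(III)

The 1 calcium counter-ion carries a total charge of +2, so each complex ion is 2−.
Ligand charges: 1×oxalato (-2 each), 1×ammine (neutral), 2×chloro (-1 each), 1×azido (-1 each); total -5. So Al + (-5) = 2−, giving Al = +3.
Ligands are named alphabetically: ammine before azido before chloro before oxalato.
The complex ion is anionic, so aluminium takes the -ate form aluminate(III).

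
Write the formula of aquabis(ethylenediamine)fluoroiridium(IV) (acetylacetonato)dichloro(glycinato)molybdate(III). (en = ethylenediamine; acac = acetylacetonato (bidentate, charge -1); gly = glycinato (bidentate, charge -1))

[Ir(en)2F(H2O)][Mo(acac)Cl2(gly)]3

Cation [Ir…]: ligand charges -1, Ir(IV) ⇒ ion charge 3+.
Anion [Mo…]: ligand charges -4, Mo(III) ⇒ ion charge 1−.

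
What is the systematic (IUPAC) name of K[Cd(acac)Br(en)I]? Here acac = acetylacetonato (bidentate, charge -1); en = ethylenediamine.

The 1 potassium counter-ion carries a total charge of +1, so each complex ion is 1−.
Ligand charges: 1×acetylacetonato (-1 each), 1×ethylenediamine (neutral), 1×iodo (-1 each), 1×bromo (-1 each); total -3. So Cd + (-3) = 1−, giving Cd = +2.
Ligands are named alphabetically: acetylacetonato before bromo before ethylenediamine before iodo.
The complex ion is anionic, so cadmium takes the -ate form cadmate(II).

potassium (acetylacetonato)bromo(ethylenediamine)iodocadmate(II)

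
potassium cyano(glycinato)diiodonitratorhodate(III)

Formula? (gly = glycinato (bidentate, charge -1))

Ligands: 2 iodo (I, -1), 1 glycinato (gly, -1), 1 nitrato (NO3, -1), 1 cyano (CN, -1). Ligand charge sum = -5.
Charge balance with potassium (+1) requires 1 complex ion per 2 potassium.

K2[Rh(CN)(gly)I2(NO3)]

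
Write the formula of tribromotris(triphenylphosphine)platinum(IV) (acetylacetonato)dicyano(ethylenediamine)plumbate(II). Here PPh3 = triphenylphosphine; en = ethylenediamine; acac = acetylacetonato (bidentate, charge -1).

[PtBr3(PPh3)3][Pb(acac)(CN)2(en)]

Cation [Pt…]: ligand charges -3, Pt(IV) ⇒ ion charge 1+.
Anion [Pb…]: ligand charges -3, Pb(II) ⇒ ion charge 1−.
One 1+ cation balances one 1− anion.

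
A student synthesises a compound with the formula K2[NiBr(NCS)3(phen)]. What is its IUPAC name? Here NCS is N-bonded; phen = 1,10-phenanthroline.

The 2 potassium counter-ions carry a total charge of +2, so each complex ion is 2−.
Ligand charges: 1×bromo (-1 each), 3×isothiocyanato (-1 each), 1×1,10-phenanthroline (neutral); total -4. So Ni + (-4) = 2−, giving Ni = +2.
Ligands are named alphabetically: bromo before isothiocyanato before phenanthroline.
The complex ion is anionic, so nickel takes the -ate form nickelate(II).

potassium bromotriisothiocyanato(1,10-phenanthroline)nickelate(II)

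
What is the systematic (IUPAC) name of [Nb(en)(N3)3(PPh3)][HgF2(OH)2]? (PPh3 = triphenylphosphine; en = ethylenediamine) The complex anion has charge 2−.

Both ions are complex: the cation is named first with the plain metal name, the anion second with the -ate form; each ion's ligands are alphabetised independently.
The complex anion is given as 2−; its ligand charges sum to -4, so Hg = +2.
A 1:1 salt means the cation carries the equal and opposite charge, 2+.
Cation: ligand charges sum to -3; for the ion to be 2+, Nb = +5.

triazido(ethylenediamine)(triphenylphosphine)niobium(V) difluorodihydroxomercurate(II)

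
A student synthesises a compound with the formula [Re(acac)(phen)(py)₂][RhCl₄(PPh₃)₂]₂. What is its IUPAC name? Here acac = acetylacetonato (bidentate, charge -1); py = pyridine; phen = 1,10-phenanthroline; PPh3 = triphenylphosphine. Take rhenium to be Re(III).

(acetylacetonato)(1,10-phenanthroline)bis(pyridine)rhenium(III) tetrachlorobis(triphenylphosphine)rhodate(III)

Re is given as +3; the cation's ligand charges sum to -1, so the complex cation is 2+.
With 2 anions per cation, each anion must be 2/2 = 1−.
Anion: ligand charges sum to -4; for the ion to be 1−, Rh = +3.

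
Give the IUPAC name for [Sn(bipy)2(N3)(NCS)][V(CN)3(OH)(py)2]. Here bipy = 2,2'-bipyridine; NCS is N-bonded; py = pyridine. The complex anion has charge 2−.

azidobis(2,2'-bipyridine)isothiocyanatotin(IV) tricyanohydroxobis(pyridine)vanadate(II)

The complex anion is given as 2−; its ligand charges sum to -4, so V = +2.
A 1:1 salt means the cation carries the equal and opposite charge, 2+.
Cation: ligand charges sum to -2; for the ion to be 2+, Sn = +4.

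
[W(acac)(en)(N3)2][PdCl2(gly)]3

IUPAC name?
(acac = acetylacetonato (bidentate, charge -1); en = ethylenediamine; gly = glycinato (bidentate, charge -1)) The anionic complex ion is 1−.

Both ions are complex: the cation is named first with the plain metal name, the anion second with the -ate form; each ion's ligands are alphabetised independently.
The complex anion is given as 1−; its ligand charges sum to -3, so Pd = +2.
With 3 anions per cation, the cation must be 3×1 = 3+.
Cation: ligand charges sum to -3; for the ion to be 3+, W = +6.

(acetylacetonato)diazido(ethylenediamine)tungsten(VI) dichloro(glycinato)palladate(II)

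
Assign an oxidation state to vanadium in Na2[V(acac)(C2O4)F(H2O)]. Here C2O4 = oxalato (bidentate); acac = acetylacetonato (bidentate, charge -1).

+2

2 sodium outside the brackets (+1 each) → the complex ion is 2−.
Ligand charges: 1×H2O neutral; 1×C2O4 = -2; 1×acac = -1; 1×F = -1; sum -4.
V + (-4) = 2− ⇒ V is +2.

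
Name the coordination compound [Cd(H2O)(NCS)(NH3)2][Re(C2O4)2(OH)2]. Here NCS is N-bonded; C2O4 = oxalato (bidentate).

Both ions are complex: the cation is named first with the plain metal name, the anion second with the -ate form; each ion's ligands are alphabetised independently.
Cadmium is always +2 in its complexes; the cation's ligand charges sum to -1, so the complex cation is 1+.
A 1:1 salt means the anion carries the equal and opposite charge, 1−.
Anion: ligand charges sum to -6; for the ion to be 1−, Re = +5.

diammineaquaisothiocyanatocadmium(II) dihydroxodioxalatorhenate(V)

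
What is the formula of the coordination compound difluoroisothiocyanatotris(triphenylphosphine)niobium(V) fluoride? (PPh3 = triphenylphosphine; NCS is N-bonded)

[NbF2(NCS)(PPh3)3]F2

Ligands: 2 fluoro (F, -1), 3 triphenylphosphine (PPh3, neutral), 1 isothiocyanato (NCS, -1). Ligand charge sum = -3.
With Nb in oxidation state +5, the complex ion is [Nb...]^2+.
Charge balance with fluoride (-1) requires 1 complex ion per 2 fluoride.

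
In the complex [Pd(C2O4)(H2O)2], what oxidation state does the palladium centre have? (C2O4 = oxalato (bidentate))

+2

No counter-ion: the bracketed complex is neutral.
Ligand charges: 1×C2O4 = -2; 2×H2O neutral; sum -2.
Pd + (-2) = 0 ⇒ Pd is +2.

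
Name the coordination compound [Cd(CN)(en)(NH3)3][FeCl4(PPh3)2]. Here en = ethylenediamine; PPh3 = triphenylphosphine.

Both ions are complex: the cation is named first with the plain metal name, the anion second with the -ate form; each ion's ligands are alphabetised independently.
Cadmium is always +2 in its complexes; the cation's ligand charges sum to -1, so the complex cation is 1+.
A 1:1 salt means the anion carries the equal and opposite charge, 1−.
Anion: ligand charges sum to -4; for the ion to be 1−, Fe = +3.

triamminecyano(ethylenediamine)cadmium(II) tetrachlorobis(triphenylphosphine)ferrate(III)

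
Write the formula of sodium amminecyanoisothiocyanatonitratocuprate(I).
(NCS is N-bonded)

Na2[Cu(CN)(NCS)(NH3)(NO3)]

Ligands: 1 ammine (NH3, neutral), 1 cyano (CN, -1), 1 nitrato (NO3, -1), 1 isothiocyanato (NCS, -1). Ligand charge sum = -3.
Charge balance with sodium (+1) requires 1 complex ion per 2 sodium.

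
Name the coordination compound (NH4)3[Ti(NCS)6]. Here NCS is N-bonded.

The 3 ammonium counter-ions carry a total charge of +3, so each complex ion is 3−.
Ligand charges: 6×isothiocyanato (-1 each); total -6. So Ti + (-6) = 3−, giving Ti = +3.
The complex ion is anionic, so titanium takes the -ate form titanate(III).

ammonium hexaisothiocyanatotitanate(III)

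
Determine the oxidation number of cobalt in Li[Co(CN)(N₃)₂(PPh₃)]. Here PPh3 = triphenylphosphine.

+2

1 lithium outside the brackets (+1 each) → the complex ion is 1−.
Ligand charges: 1×CN = -1; 2×N3 = -2; 1×PPh3 neutral; sum -3.
Co + (-3) = 1− ⇒ Co is +2.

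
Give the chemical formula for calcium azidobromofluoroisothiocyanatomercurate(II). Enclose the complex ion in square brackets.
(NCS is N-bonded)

Ligands: 1 azido (N3, -1), 1 fluoro (F, -1), 1 isothiocyanato (NCS, -1), 1 bromo (Br, -1). Ligand charge sum = -4.
With Hg in oxidation state +2, the complex ion is [Hg...]^2−.
Charge balance with calcium (+2) requires 1 complex ion per 1 calcium.

Ca[HgBrF(N3)(NCS)]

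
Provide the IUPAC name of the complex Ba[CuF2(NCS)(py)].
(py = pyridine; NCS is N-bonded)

barium difluoroisothiocyanato(pyridine)cuprate(I)

The 1 barium counter-ion carries a total charge of +2, so each complex ion is 2−.
Ligand charges: 2×fluoro (-1 each), 1×pyridine (neutral), 1×isothiocyanato (-1 each); total -3. So Cu + (-3) = 2−, giving Cu = +1.
Ligands are named alphabetically: fluoro before isothiocyanato before pyridine.
The complex ion is anionic, so copper takes the -ate form cuprate(I).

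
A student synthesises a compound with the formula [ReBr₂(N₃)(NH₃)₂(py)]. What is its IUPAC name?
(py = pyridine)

diammineazidodibromo(pyridine)rhenium(III)

There is no counter-ion, so the complex is neutral overall.
Ligand charges: 2×bromo (-1 each), 1×azido (-1 each), 1×pyridine (neutral), 2×ammine (neutral); total -3. So Re + (-3) = 0, giving Re = +3.
Ligands are named alphabetically: ammine before azido before bromo before pyridine.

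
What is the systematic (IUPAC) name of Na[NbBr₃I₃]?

The 1 sodium counter-ion carries a total charge of +1, so each complex ion is 1−.
Ligand charges: 3×iodo (-1 each), 3×bromo (-1 each); total -6. So Nb + (-6) = 1−, giving Nb = +5.
The complex ion is anionic, so niobium takes the -ate form niobate(V).

sodium tribromotriiodoniobate(V)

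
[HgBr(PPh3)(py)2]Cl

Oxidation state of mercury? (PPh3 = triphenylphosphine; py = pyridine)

1 chloride outside the brackets (-1 each) → the complex ion is 1+.
Ligand charges: 1×PPh3 neutral; 2×py neutral; 1×Br = -1; sum -1.
Hg + (-1) = 1+ ⇒ Hg is +2.

+2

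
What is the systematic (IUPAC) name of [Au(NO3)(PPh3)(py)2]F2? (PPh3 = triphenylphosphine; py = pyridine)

nitratobis(pyridine)(triphenylphosphine)gold(III) fluoride

The 2 fluoride counter-ions carry a total charge of -2, so each complex ion is 2+.
Ligand charges: 1×triphenylphosphine (neutral), 2×pyridine (neutral), 1×nitrato (-1 each); total -1. So Au + (-1) = 2+, giving Au = +3.
Ligands are named alphabetically: nitrato before pyridine before triphenylphosphine.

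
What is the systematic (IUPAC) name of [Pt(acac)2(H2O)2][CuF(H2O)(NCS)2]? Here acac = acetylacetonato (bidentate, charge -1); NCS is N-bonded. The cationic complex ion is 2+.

The complex cation is given as 2+; its ligand charges sum to -2, so Pt = +4.
A 1:1 salt means the anion carries the equal and opposite charge, 2−.
Anion: ligand charges sum to -3; for the ion to be 2−, Cu = +1.

bis(acetylacetonato)diaquaplatinum(IV) aquafluorodiisothiocyanatocuprate(I)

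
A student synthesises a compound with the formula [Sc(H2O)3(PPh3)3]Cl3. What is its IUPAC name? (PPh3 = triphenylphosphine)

The 3 chloride counter-ions carry a total charge of -3, so each complex ion is 3+.
Ligand charges: 3×aqua (neutral), 3×triphenylphosphine (neutral); total 0. So Sc + (0) = 3+, giving Sc = +3.
Ligands are named alphabetically: aqua before triphenylphosphine.

triaquatris(triphenylphosphine)scandium(III) chloride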